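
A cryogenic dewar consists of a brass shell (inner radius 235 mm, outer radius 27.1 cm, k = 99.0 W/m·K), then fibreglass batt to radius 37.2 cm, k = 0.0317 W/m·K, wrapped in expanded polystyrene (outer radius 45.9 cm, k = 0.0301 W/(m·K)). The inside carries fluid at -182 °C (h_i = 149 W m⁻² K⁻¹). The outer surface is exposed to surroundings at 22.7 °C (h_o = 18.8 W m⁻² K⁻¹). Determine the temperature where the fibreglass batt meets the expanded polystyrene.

Series thermal resistances, inner to outer:
  R_conv,in = 1/(4πr²h) = 1/(4π·0.235²·149) = 0.009671 K/W
  R_brass = (1/0.235 − 1/0.271)/(4πk) = 0.5653/(4π·99.0) = 4.544×10^-4 K/W
  R_fibreglass batt = (1/0.271 − 1/0.372)/(4πk) = 1.002/(4π·0.0317) = 2.515 K/W
  R_expanded polystyrene = (1/0.372 − 1/0.459)/(4πk) = 0.5095/(4π·0.0301) = 1.347 K/W
  R_conv,out = 1/(4πr²h) = 1/(4π·0.459²·18.8) = 0.02009 K/W
ΣR = 0.009671 + 4.544×10^-4 + 2.515 + 1.347 + 0.02009 = 3.892 K/W
Q = ΔT/ΣR = (-182 °C − 22.7 °C)/3.892 = -52.60 W
From the inner boundary to the fibreglass batt/expanded polystyrene interface, ΣR_partial = 2.525 K/W.
T_interface = T_in − Q·ΣR_partial = -182 °C − (-52.60)(2.525) = -49.2 °C

T = -49.2 °C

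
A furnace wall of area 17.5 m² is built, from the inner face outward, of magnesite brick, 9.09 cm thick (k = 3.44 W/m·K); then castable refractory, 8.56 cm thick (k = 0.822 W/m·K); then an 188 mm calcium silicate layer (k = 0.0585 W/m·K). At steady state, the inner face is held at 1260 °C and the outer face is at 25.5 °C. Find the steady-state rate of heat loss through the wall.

Series thermal resistances, inner to outer:
  R_magnesite brick = L/(kA) = 0.0909/(3.44·17.5) = 0.001510 K/W
  R_castable refractory = L/(kA) = 0.0856/(0.822·17.5) = 0.005951 K/W
  R_calcium silicate = L/(kA) = 0.188/(0.0585·17.5) = 0.1836 K/W
ΣR = 0.001510 + 0.005951 + 0.1836 = 0.1911 K/W
Q = ΔT/ΣR = (1260 °C − 25.5 °C)/0.1911 = 6460 W

Q = 6460 W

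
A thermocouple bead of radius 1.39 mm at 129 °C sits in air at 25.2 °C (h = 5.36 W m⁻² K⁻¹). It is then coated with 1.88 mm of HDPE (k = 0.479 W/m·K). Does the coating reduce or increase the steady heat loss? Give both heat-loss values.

increases: 0.0135 → 0.0712 W

Critical radius for a sphere: r_cr = 2k/h = 0.179 m = 17.9 cm.
Outer radius after coating: r₂ = 0.00139 + 0.00188 = 0.00327 m.
Since r₁ < r_cr and r₂ ≤ r_cr, the coating moves toward the maximum at r_cr — heat loss rises.
Bare: R = 1/(4πr₁²h) = 7684 K/W; Q = 103.8/7684 = 0.0135 W.
Coated: R = R_cond + R_conv = 1457 K/W; Q = 103.8/1457 = 0.0712 W.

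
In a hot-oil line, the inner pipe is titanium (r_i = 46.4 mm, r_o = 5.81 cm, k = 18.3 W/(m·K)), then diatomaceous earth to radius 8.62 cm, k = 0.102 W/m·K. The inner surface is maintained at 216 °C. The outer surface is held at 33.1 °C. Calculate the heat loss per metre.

Series thermal resistances, inner to outer:
  R'_titanium = ln(0.0581/0.0464)/(2πk) = 0.2249/(2π·18.3) = 0.001956 m·K/W
  R'_diatomaceous earth = ln(0.0862/0.0581)/(2πk) = 0.3945/(2π·0.102) = 0.6156 m·K/W
ΣR = 0.001956 + 0.6156 = 0.6176 m·K/W
Q' = ΔT/ΣR = (216 °C − 33.1 °C)/0.6176 = 296 W/m

Q' = 296 W/m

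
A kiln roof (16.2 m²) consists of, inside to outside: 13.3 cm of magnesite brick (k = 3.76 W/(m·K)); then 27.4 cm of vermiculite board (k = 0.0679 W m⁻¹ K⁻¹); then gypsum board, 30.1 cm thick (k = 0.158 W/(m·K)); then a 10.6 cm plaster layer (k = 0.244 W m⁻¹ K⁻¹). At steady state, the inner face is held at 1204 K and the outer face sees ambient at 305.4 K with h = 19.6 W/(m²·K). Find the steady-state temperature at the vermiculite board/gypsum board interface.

Resistance network (inner→outer):
  R_magnesite brick = L/(kA) = 0.133/(3.76·16.2) = 0.002183 K/W
  R_vermiculite board = L/(kA) = 0.274/(0.0679·16.2) = 0.2491 K/W
  R_gypsum board = L/(kA) = 0.301/(0.158·16.2) = 0.1176 K/W
  R_plaster = L/(kA) = 0.106/(0.244·16.2) = 0.02682 K/W
  R_conv,out = 1/(hA) = 1/(19.6·16.2) = 0.003149 K/W
ΣR = 0.002183 + 0.2491 + 0.1176 + 0.02682 + 0.003149 = 0.3989 K/W
Q = ΔT/ΣR = (1204 K − 305.4 K)/0.3989 = 2253 W
From the inner boundary to the vermiculite board/gypsum board interface, ΣR_partial = 0.2513 K/W.
T_interface = T_in − Q·ΣR_partial = 1204 K − (2253)(0.2513) = 638 K

T = 638 K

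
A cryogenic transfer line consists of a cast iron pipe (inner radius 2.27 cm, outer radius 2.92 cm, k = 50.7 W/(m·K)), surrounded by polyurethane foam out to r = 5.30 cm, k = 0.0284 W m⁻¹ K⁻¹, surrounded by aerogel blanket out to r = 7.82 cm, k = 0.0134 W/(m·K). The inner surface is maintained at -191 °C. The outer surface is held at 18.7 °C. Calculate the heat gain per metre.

Q' = 26.3 W/m

Series thermal resistances, inner to outer:
  R'_cast iron = ln(0.0292/0.0227)/(2πk) = 0.2518/(2π·50.7) = 7.905×10^-4 m·K/W
  R'_polyurethane foam = ln(0.0530/0.0292)/(2πk) = 0.5961/(2π·0.0284) = 3.341 m·K/W
  R'_aerogel blanket = ln(0.0782/0.0530)/(2πk) = 0.3890/(2π·0.0134) = 4.620 m·K/W
ΣR = 7.905×10^-4 + 3.341 + 4.620 = 7.962 m·K/W
Q' = ΔT/ΣR = (-191 °C − 18.7 °C)/7.962 = -26.3 W/m
(Negative Q' ⇒ heat flows inward; heat gain = 26.3 W/m.)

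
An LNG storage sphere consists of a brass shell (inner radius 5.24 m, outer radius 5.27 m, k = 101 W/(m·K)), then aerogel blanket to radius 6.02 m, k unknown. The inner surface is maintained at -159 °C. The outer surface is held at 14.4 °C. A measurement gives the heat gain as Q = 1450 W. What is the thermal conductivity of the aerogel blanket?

ΣR = ΔT/Q = |-159 − 14.4|/1450 = 0.1196 K/W
Known resistances:
  R_brass = (1/5.24 − 1/5.27)/(4πk) = 0.001086/(4π·101) = 8.559×10^-7 K/W
R_aerogel blanket = ΣR − ΣR_known = 0.1196 − 8.559×10^-7 = 0.1196 K/W
(1/r₁−1/r₂)/(4πk) = 0.1196 ⇒ k = 0.02364/(4π·0.1196) = 0.0157 W/m·K

k = 0.0157 W/m·K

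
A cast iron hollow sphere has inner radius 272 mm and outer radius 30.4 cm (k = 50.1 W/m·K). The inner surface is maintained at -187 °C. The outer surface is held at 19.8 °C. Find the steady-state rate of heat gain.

Q = 336 kW

Q = 4πk·ΔT/(1/r₁ − 1/r₂) = 4π × 50.1 × 206.8 / (1/0.272 − 1/0.304) = 3.36×10^5 W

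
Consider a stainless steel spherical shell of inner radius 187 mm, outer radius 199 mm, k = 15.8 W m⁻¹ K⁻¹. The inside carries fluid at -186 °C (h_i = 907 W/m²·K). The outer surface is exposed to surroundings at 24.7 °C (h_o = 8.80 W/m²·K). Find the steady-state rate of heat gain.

Q = 906 W

Series thermal resistances, inner to outer:
  R_conv,in = 1/(4πr²h) = 1/(4π·0.187²·907) = 0.002509 K/W
  R_stainless steel = (1/0.187 − 1/0.199)/(4πk) = 0.3225/(4π·15.8) = 0.001624 K/W
  R_conv,out = 1/(4πr²h) = 1/(4π·0.199²·8.80) = 0.2284 K/W
ΣR = 0.002509 + 0.001624 + 0.2284 = 0.2325 K/W
Q = ΔT/ΣR = (-186 °C − 24.7 °C)/0.2325 = -906 W
(Negative Q ⇒ heat flows inward; heat gain = 906 W.)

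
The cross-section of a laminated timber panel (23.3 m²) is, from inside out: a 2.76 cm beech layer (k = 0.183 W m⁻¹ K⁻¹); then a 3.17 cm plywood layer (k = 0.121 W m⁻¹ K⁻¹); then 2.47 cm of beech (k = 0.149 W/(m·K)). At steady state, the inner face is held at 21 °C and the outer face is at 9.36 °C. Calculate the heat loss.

Treat each layer as a resistance in series:
  R_beech = L/(kA) = 0.0276/(0.183·23.3) = 0.006473 K/W
  R_plywood = L/(kA) = 0.0317/(0.121·23.3) = 0.01124 K/W
  R_beech = L/(kA) = 0.0247/(0.149·23.3) = 0.007115 K/W
ΣR = 0.006473 + 0.01124 + 0.007115 = 0.02483 K/W
Q = ΔT/ΣR = (21 °C − 9.36 °C)/0.02483 = 469 W

Q = 469 W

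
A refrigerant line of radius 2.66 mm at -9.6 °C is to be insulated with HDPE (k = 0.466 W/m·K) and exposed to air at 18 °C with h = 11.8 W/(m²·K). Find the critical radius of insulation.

For a cylinder, r_cr = k_ins/h = 0.466/11.8 = 0.0395 m = 3.95 cm

r_cr = 3.95 cm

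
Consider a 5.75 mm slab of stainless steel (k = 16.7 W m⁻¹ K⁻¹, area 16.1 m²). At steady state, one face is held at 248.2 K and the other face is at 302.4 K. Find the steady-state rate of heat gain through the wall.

Q = kA·ΔT/L = 16.7 × 16.1 × |248.2 K − 302.4 K| / 0.00575 = 2.53×10^6 W

Q = 2.53×10^6 W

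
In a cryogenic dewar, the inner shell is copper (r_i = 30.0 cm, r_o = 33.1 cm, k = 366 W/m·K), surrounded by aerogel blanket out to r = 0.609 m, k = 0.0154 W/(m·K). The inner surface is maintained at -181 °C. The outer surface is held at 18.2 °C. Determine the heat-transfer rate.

Q = 28.0 W

Treat each layer as a resistance in series:
  R_copper = (1/0.300 − 1/0.331)/(4πk) = 0.3122/(4π·366) = 6.788×10^-5 K/W
  R_aerogel blanket = (1/0.331 − 1/0.609)/(4πk) = 1.379/(4π·0.0154) = 7.126 K/W
ΣR = 6.788×10^-5 + 7.126 = 7.126 K/W
Q = ΔT/ΣR = (-181 °C − 18.2 °C)/7.126 = -28.0 W
(Negative Q ⇒ heat flows inward; heat gain = 28.0 W.)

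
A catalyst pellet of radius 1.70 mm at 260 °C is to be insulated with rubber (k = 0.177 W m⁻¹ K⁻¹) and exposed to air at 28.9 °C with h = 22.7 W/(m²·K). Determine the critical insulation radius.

r_cr = 1.56 cm

For a sphere, r_cr = 2k_ins/h = 2·0.177/22.7 = 0.0156 m = 1.56 cm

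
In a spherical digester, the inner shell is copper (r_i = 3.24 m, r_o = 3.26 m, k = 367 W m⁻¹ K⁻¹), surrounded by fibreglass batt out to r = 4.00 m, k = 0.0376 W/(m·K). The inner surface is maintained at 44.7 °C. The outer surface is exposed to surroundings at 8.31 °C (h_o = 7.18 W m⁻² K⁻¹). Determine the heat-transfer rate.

Q = 301 W

Series thermal resistances, inner to outer:
  R_copper = (1/3.24 − 1/3.26)/(4πk) = 0.001894/(4π·367) = 4.106×10^-7 K/W
  R_fibreglass batt = (1/3.26 − 1/4.00)/(4πk) = 0.05675/(4π·0.0376) = 0.1201 K/W
  R_conv,out = 1/(4πr²h) = 1/(4π·4.00²·7.18) = 6.927×10^-4 K/W
ΣR = 4.106×10^-7 + 0.1201 + 6.927×10^-4 = 0.1208 K/W
Q = ΔT/ΣR = (44.7 °C − 8.31 °C)/0.1208 = 301 W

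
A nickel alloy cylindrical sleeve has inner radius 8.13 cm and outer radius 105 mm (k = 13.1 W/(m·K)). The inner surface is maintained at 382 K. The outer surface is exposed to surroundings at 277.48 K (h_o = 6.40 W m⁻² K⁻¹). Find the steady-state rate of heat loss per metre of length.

Q' = 436 W/m

Treat each layer as a resistance in series:
  R'_nickel alloy = ln(0.105/0.0813)/(2πk) = 0.2558/(2π·13.1) = 0.003108 m·K/W
  R'_conv,out = 1/(2πr h) = 1/(2π·0.105·6.40) = 0.2368 m·K/W
ΣR = 0.003108 + 0.2368 = 0.2399 m·K/W
Q' = ΔT/ΣR = (382 K − 277.48 K)/0.2399 = 436 W/m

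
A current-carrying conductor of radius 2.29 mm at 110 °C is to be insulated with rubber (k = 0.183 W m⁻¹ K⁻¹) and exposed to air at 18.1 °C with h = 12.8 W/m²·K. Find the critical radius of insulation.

For a cylinder, r_cr = k_ins/h = 0.183/12.8 = 0.0143 m = 1.43 cm

r_cr = 1.43 cm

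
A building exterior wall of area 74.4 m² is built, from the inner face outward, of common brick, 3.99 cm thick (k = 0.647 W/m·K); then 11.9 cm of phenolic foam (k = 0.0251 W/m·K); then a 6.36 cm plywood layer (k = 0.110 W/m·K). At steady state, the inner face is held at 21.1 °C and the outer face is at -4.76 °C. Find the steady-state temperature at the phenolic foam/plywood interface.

Treat each layer as a resistance in series:
  R_common brick = L/(kA) = 0.0399/(0.647·74.4) = 8.289×10^-4 K/W
  R_phenolic foam = L/(kA) = 0.119/(0.0251·74.4) = 0.06372 K/W
  R_plywood = L/(kA) = 0.0636/(0.110·74.4) = 0.007771 K/W
ΣR = 8.289×10^-4 + 0.06372 + 0.007771 = 0.07232 K/W
Q = ΔT/ΣR = (21.1 °C − -4.76 °C)/0.07232 = 357.6 W
From the inner boundary to the phenolic foam/plywood interface, ΣR_partial = 0.06455 K/W.
T_interface = T_in − Q·ΣR_partial = 21.1 °C − (357.6)(0.06455) = -1.98 °C

T = -1.98 °C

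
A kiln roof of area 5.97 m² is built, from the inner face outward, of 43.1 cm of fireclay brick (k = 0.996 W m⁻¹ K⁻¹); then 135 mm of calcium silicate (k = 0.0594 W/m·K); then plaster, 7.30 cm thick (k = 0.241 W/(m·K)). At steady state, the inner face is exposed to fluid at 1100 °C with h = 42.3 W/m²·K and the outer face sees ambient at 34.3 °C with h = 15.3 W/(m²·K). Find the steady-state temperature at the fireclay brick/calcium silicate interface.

T = 943 °C

Series thermal resistances, inner to outer:
  R_conv,in = 1/(hA) = 1/(42.3·5.97) = 0.003960 K/W
  R_fireclay brick = L/(kA) = 0.431/(0.996·5.97) = 0.07248 K/W
  R_calcium silicate = L/(kA) = 0.135/(0.0594·5.97) = 0.3807 K/W
  R_plaster = L/(kA) = 0.0730/(0.241·5.97) = 0.05074 K/W
  R_conv,out = 1/(hA) = 1/(15.3·5.97) = 0.01095 K/W
ΣR = 0.003960 + 0.07248 + 0.3807 + 0.05074 + 0.01095 = 0.5188 K/W
Q = ΔT/ΣR = (1100 °C − 34.3 °C)/0.5188 = 2054 W
From the inner boundary to the fireclay brick/calcium silicate interface, ΣR_partial = 0.07644 K/W.
T_interface = T_in − Q·ΣR_partial = 1100 °C − (2054)(0.07644) = 943 °C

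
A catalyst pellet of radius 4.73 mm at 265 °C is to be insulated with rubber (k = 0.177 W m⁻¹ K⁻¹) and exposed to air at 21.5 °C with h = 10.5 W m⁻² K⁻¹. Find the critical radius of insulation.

r_cr = 3.37 cm

For a sphere, r_cr = 2k_ins/h = 2·0.177/10.5 = 0.0337 m = 3.37 cm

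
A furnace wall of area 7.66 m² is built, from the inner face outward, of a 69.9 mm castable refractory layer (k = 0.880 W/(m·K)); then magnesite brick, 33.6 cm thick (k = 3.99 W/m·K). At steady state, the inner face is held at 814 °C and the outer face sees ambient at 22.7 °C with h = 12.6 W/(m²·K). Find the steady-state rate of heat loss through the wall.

Series thermal resistances, inner to outer:
  R_castable refractory = L/(kA) = 0.0699/(0.880·7.66) = 0.01037 K/W
  R_magnesite brick = L/(kA) = 0.336/(3.99·7.66) = 0.01099 K/W
  R_conv,out = 1/(hA) = 1/(12.6·7.66) = 0.01036 K/W
ΣR = 0.01037 + 0.01099 + 0.01036 = 0.03172 K/W
Q = ΔT/ΣR = (814 °C − 22.7 °C)/0.03172 = 24900 W

Q = 24900 W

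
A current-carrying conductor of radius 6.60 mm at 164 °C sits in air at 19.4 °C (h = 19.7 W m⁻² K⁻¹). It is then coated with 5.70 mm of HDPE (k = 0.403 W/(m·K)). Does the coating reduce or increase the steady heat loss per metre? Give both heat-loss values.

increases: 118 → 160 W/m

Critical radius for a cylinder: r_cr = k/h = 0.0205 m = 2.05 cm.
Outer radius after coating: r₂ = 0.00660 + 0.00570 = 0.01230 m.
Since r₁ < r_cr and r₂ ≤ r_cr, the coating moves toward the maximum at r_cr — heat loss rises.
Bare: R = 1/(2πr₁h) = 1.224 m·K/W; Q = 144.6/1.224 = 118 W/m.
Coated: R = R_cond + R_conv = 0.9027 m·K/W; Q = 144.6/0.9027 = 160 W/m.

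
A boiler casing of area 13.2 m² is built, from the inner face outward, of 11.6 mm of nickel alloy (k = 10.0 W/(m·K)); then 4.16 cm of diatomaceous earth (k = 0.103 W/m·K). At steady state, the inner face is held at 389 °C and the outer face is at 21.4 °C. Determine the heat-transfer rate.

Resistance network (inner→outer):
  R_nickel alloy = L/(kA) = 0.0116/(10.0·13.2) = 8.788×10^-5 K/W
  R_diatomaceous earth = L/(kA) = 0.0416/(0.103·13.2) = 0.03060 K/W
ΣR = 8.788×10^-5 + 0.03060 = 0.03069 K/W
Q = ΔT/ΣR = (389 °C − 21.4 °C)/0.03069 = 12000 W

Q = 12000 W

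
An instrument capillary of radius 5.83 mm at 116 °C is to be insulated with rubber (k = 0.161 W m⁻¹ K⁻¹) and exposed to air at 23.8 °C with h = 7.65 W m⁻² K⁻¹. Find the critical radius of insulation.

For a cylinder, r_cr = k_ins/h = 0.161/7.65 = 0.0210 m = 2.10 cm

r_cr = 2.10 cm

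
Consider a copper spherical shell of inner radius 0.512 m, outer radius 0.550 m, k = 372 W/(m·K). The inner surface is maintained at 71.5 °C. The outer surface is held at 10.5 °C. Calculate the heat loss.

Q = 4πk·ΔT/(1/r₁ − 1/r₂) = 4π × 372 × 61 / (1/0.512 − 1/0.550) = 2.11×10^6 W

Q = 2110 kW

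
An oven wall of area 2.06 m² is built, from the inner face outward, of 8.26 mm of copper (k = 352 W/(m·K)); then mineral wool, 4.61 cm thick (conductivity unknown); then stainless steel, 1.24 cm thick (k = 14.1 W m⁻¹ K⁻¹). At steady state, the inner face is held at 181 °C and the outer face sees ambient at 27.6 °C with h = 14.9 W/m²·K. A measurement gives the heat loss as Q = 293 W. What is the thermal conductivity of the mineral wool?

ΣR = ΔT/Q = |181 − 27.6|/293 = 0.5235 K/W
Known resistances:
  R_copper = L/(kA) = 0.00826/(352·2.06) = 1.139×10^-5 K/W
  R_stainless steel = L/(kA) = 0.0124/(14.1·2.06) = 4.269×10^-4 K/W
  R_conv,out = 1/(hA) = 1/(14.9·2.06) = 0.03258 K/W
R_mineral wool = ΣR − ΣR_known = 0.5235 − 0.03302 = 0.4905 K/W
L/(kA) = 0.4905 ⇒ k = 0.0461/(0.4905·2.06) = 0.0456 W/m·K

k = 0.0456 W/m·K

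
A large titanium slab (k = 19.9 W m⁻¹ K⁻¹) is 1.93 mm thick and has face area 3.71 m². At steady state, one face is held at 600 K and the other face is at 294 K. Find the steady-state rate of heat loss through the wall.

Q = 11700 kW

Q = kA·ΔT/L = 19.9 × 3.71 × |600 K − 294 K| / 0.00193 = 1.17×10^7 W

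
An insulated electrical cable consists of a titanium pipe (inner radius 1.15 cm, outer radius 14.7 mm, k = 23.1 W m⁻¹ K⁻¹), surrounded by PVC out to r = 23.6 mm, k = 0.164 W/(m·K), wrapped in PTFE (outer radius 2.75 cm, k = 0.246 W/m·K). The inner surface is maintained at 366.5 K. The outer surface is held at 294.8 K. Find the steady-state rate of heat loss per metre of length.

Treat each layer as a resistance in series:
  R'_titanium = ln(0.0147/0.0115)/(2πk) = 0.2455/(2π·23.1) = 0.001691 m·K/W
  R'_PVC = ln(0.0236/0.0147)/(2πk) = 0.4734/(2π·0.164) = 0.4594 m·K/W
  R'_PTFE = ln(0.0275/0.0236)/(2πk) = 0.1529/(2π·0.246) = 0.09895 m·K/W
ΣR = 0.001691 + 0.4594 + 0.09895 = 0.5600 m·K/W
Q' = ΔT/ΣR = (366.5 K − 294.8 K)/0.5600 = 128 W/m

Q' = 128 W/m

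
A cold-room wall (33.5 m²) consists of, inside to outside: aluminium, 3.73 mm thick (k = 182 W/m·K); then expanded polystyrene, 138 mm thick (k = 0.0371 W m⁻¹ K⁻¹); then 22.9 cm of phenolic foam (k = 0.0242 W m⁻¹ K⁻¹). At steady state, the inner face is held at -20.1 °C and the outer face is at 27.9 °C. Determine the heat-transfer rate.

Q = 122 W

Series thermal resistances, inner to outer:
  R_aluminium = L/(kA) = 0.00373/(182·33.5) = 6.118×10^-7 K/W
  R_expanded polystyrene = L/(kA) = 0.138/(0.0371·33.5) = 0.1110 K/W
  R_phenolic foam = L/(kA) = 0.229/(0.0242·33.5) = 0.2825 K/W
ΣR = 6.118×10^-7 + 0.1110 + 0.2825 = 0.3935 K/W
Q = ΔT/ΣR = (-20.1 °C − 27.9 °C)/0.3935 = -122 W
(Negative Q ⇒ heat flows inward; heat gain = 122 W.)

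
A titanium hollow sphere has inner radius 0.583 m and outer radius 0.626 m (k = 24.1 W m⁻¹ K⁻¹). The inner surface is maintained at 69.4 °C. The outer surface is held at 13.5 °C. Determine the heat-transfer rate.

Q = 4πk·ΔT/(1/r₁ − 1/r₂) = 4π × 24.1 × 55.9 / (1/0.583 − 1/0.626) = 1.44×10^5 W

Q = 1.44×10^5 W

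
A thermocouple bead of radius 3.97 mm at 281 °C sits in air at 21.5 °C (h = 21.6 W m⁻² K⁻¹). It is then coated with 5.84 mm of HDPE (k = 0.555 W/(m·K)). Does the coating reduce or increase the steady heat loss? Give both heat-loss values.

Critical radius for a sphere: r_cr = 2k/h = 0.0514 m = 5.14 cm.
Outer radius after coating: r₂ = 0.00397 + 0.00584 = 0.00981 m.
Since r₁ < r_cr and r₂ ≤ r_cr, the coating moves toward the maximum at r_cr — heat loss rises.
Bare: R = 1/(4πr₁²h) = 233.8 K/W; Q = 259.5/233.8 = 1.11 W.
Coated: R = R_cond + R_conv = 59.78 K/W; Q = 259.5/59.78 = 4.34 W.

increases: 1.11 → 4.34 W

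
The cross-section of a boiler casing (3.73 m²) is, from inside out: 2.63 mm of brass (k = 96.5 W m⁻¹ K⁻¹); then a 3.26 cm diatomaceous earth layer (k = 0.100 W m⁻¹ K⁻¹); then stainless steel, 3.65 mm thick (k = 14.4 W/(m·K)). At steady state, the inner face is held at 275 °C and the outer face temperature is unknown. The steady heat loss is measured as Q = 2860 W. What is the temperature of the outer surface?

Sum the resistances:
  R_brass = L/(kA) = 0.00263/(96.5·3.73) = 7.307×10^-6 K/W
  R_diatomaceous earth = L/(kA) = 0.0326/(0.100·3.73) = 0.08740 K/W
  R_stainless steel = L/(kA) = 0.00365/(14.4·3.73) = 6.796×10^-5 K/W
ΣR = 0.08747 K/W
ΔT = Q·ΣR = 2860 × 0.08747 = 250.2 K
Heat flows outward, so T_out = T_in − ΔT = 275 − 250.2 = 24.8 °C

T_out = 24.8 °C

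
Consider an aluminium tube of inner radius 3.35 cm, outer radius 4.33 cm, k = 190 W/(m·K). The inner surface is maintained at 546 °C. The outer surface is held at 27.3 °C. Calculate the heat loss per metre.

Q' = 2πk·ΔT/ln(r₂/r₁) = 2π × 190 × 518.7 / ln(0.0433/0.0335) = 2.41×10^6 W/m

Q' = 2410 kW/m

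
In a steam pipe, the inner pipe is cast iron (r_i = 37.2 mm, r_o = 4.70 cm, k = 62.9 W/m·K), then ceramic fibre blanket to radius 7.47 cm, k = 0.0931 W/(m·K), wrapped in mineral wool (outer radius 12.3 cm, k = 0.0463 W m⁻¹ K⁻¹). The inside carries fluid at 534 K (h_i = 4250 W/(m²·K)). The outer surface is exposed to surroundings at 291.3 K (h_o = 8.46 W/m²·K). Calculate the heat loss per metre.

Q' = 91.2 W/m

Series thermal resistances, inner to outer:
  R'_conv,in = 1/(2πr h) = 1/(2π·0.0372·4250) = 0.001007 m·K/W
  R'_cast iron = ln(0.0470/0.0372)/(2πk) = 0.2338/(2π·62.9) = 5.917×10^-4 m·K/W
  R'_ceramic fibre blanket = ln(0.0747/0.0470)/(2πk) = 0.4633/(2π·0.0931) = 0.7921 m·K/W
  R'_mineral wool = ln(0.123/0.0747)/(2πk) = 0.4987/(2π·0.0463) = 1.714 m·K/W
  R'_conv,out = 1/(2πr h) = 1/(2π·0.123·8.46) = 0.1529 m·K/W
ΣR = 0.001007 + 5.917×10^-4 + 0.7921 + 1.714 + 0.1529 = 2.661 m·K/W
Q' = ΔT/ΣR = (534 K − 291.3 K)/2.661 = 91.2 W/m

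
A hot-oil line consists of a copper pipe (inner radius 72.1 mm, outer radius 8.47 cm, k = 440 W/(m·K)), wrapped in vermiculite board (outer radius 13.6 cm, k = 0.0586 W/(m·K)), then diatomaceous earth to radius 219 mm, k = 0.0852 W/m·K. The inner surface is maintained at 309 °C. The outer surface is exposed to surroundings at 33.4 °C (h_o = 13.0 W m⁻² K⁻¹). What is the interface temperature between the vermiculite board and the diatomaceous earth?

T = 150 °C

Series thermal resistances, inner to outer:
  R'_copper = ln(0.0847/0.0721)/(2πk) = 0.1611/(2π·440) = 5.826×10^-5 m·K/W
  R'_vermiculite board = ln(0.136/0.0847)/(2πk) = 0.4735/(2π·0.0586) = 1.286 m·K/W
  R'_diatomaceous earth = ln(0.219/0.136)/(2πk) = 0.4764/(2π·0.0852) = 0.8900 m·K/W
  R'_conv,out = 1/(2πr h) = 1/(2π·0.219·13.0) = 0.05590 m·K/W
ΣR = 5.826×10^-5 + 1.286 + 0.8900 + 0.05590 = 2.232 m·K/W
Q' = ΔT/ΣR = (309 °C − 33.4 °C)/2.232 = 123.5 W/m
From the inner boundary to the vermiculite board/diatomaceous earth interface, ΣR_partial = 1.286 m·K/W.
T_interface = T_in − Q'·ΣR_partial = 309 °C − (123.5)(1.286) = 150 °C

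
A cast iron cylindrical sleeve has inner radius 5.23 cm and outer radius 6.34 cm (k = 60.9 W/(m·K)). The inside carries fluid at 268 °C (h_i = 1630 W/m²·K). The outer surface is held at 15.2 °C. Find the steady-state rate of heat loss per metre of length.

Q' = 107 kW/m

Treat each layer as a resistance in series:
  R'_conv,in = 1/(2πr h) = 1/(2π·0.0523·1630) = 0.001867 m·K/W
  R'_cast iron = ln(0.0634/0.0523)/(2πk) = 0.1925/(2π·60.9) = 5.030×10^-4 m·K/W
ΣR = 0.001867 + 5.030×10^-4 = 0.002370 m·K/W
Q' = ΔT/ΣR = (268 °C − 15.2 °C)/0.002370 = 1.07×10^5 W/m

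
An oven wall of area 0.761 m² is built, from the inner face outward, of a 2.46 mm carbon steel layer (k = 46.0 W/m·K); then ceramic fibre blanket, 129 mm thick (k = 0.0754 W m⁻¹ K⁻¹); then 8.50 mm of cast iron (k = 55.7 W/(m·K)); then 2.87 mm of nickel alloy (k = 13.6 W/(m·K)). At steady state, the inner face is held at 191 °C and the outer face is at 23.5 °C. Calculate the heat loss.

Series thermal resistances, inner to outer:
  R_carbon steel = L/(kA) = 0.00246/(46.0·0.761) = 7.027×10^-5 K/W
  R_ceramic fibre blanket = L/(kA) = 0.129/(0.0754·0.761) = 2.248 K/W
  R_cast iron = L/(kA) = 0.00850/(55.7·0.761) = 2.005×10^-4 K/W
  R_nickel alloy = L/(kA) = 0.00287/(13.6·0.761) = 2.773×10^-4 K/W
ΣR = 7.027×10^-5 + 2.248 + 2.005×10^-4 + 2.773×10^-4 = 2.249 K/W
Q = ΔT/ΣR = (191 °C − 23.5 °C)/2.249 = 74.5 W

Q = 74.5 W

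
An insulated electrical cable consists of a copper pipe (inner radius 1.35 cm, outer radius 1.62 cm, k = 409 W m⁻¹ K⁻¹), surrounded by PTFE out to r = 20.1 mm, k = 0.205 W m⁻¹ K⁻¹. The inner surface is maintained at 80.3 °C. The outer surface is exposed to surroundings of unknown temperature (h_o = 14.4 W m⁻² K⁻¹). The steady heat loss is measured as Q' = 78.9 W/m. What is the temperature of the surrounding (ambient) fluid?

Series resistances:
  R'_copper = ln(0.0162/0.0135)/(2πk) = 0.1823/(2π·409) = 7.095×10^-5 m·K/W
  R'_PTFE = ln(0.0201/0.0162)/(2πk) = 0.2157/(2π·0.205) = 0.1675 m·K/W
  R'_conv,out = 1/(2πr h) = 1/(2π·0.0201·14.4) = 0.5499 m·K/W
ΣR = 0.7174 m·K/W
ΔT = Q'·ΣR = 78.9 × 0.7174 = 56.60 K
Heat flows outward, so T_out = T_in − ΔT = 80.3 − 56.60 = 23.7 °C

T_out = 23.7 °C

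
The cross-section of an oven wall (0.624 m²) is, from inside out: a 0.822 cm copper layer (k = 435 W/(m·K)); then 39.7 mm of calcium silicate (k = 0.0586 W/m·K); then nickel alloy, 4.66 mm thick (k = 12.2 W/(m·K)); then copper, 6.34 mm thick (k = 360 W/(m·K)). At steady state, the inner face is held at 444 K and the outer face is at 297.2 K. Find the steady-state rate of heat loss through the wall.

Treat each layer as a resistance in series:
  R_copper = L/(kA) = 0.00822/(435·0.624) = 3.028×10^-5 K/W
  R_calcium silicate = L/(kA) = 0.0397/(0.0586·0.624) = 1.086 K/W
  R_nickel alloy = L/(kA) = 0.00466/(12.2·0.624) = 6.121×10^-4 K/W
  R_copper = L/(kA) = 0.00634/(360·0.624) = 2.822×10^-5 K/W
ΣR = 3.028×10^-5 + 1.086 + 6.121×10^-4 + 2.822×10^-5 = 1.087 K/W
Q = ΔT/ΣR = (444 K − 297.2 K)/1.087 = 135 W

Q = 135 W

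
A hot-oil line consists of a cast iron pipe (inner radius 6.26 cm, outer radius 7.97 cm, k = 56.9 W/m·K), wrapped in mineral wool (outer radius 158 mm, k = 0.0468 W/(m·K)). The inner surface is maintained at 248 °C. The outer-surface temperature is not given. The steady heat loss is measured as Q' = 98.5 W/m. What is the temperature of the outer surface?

Sum the resistances:
  R'_cast iron = ln(0.0797/0.0626)/(2πk) = 0.2415/(2π·56.9) = 6.755×10^-4 m·K/W
  R'_mineral wool = ln(0.158/0.0797)/(2πk) = 0.6843/(2π·0.0468) = 2.327 m·K/W
ΣR = 2.328 m·K/W
ΔT = Q'·ΣR = 98.5 × 2.328 = 229.3 K
Heat flows outward, so T_out = T_in − ΔT = 248 − 229.3 = 18.7 °C

T_out = 18.7 °C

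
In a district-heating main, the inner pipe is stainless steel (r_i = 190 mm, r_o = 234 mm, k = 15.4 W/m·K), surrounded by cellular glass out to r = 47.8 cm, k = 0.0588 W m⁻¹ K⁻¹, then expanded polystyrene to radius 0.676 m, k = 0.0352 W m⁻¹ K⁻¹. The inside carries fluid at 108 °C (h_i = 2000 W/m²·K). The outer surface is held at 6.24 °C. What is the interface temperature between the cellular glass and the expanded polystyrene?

T = 51.8 °C

Series thermal resistances, inner to outer:
  R'_conv,in = 1/(2πr h) = 1/(2π·0.190·2000) = 4.188×10^-4 m·K/W
  R'_stainless steel = ln(0.234/0.190)/(2πk) = 0.2083/(2π·15.4) = 0.002153 m·K/W
  R'_cellular glass = ln(0.478/0.234)/(2πk) = 0.7143/(2π·0.0588) = 1.933 m·K/W
  R'_expanded polystyrene = ln(0.676/0.478)/(2πk) = 0.3466/(2π·0.0352) = 1.567 m·K/W
ΣR = 4.188×10^-4 + 0.002153 + 1.933 + 1.567 = 3.503 m·K/W
Q' = ΔT/ΣR = (108 °C − 6.24 °C)/3.503 = 29.05 W/m
From the inner boundary to the cellular glass/expanded polystyrene interface, ΣR_partial = 1.936 m·K/W.
T_interface = T_in − Q'·ΣR_partial = 108 °C − (29.05)(1.936) = 51.8 °C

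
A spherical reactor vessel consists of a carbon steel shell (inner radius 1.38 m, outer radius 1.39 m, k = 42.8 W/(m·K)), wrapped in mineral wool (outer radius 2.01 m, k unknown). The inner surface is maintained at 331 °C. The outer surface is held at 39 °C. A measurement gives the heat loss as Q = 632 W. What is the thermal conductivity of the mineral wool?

k = 0.0382 W/m·K

ΣR = ΔT/Q = |331 − 39|/632 = 0.4620 K/W
Known resistances:
  R_carbon steel = (1/1.38 − 1/1.39)/(4πk) = 0.005213/(4π·42.8) = 9.693×10^-6 K/W
R_mineral wool = ΣR − ΣR_known = 0.4620 − 9.693×10^-6 = 0.4620 K/W
(1/r₁−1/r₂)/(4πk) = 0.4620 ⇒ k = 0.2219/(4π·0.4620) = 0.0382 W/m·K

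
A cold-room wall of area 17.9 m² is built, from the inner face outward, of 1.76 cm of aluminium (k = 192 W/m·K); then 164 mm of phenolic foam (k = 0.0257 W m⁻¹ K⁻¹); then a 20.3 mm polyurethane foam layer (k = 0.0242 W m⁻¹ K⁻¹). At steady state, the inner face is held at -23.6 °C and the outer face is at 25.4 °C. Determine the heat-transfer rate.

Q = 121 W

Resistance network (inner→outer):
  R_aluminium = L/(kA) = 0.0176/(192·17.9) = 5.121×10^-6 K/W
  R_phenolic foam = L/(kA) = 0.164/(0.0257·17.9) = 0.3565 K/W
  R_polyurethane foam = L/(kA) = 0.0203/(0.0242·17.9) = 0.04686 K/W
ΣR = 5.121×10^-6 + 0.3565 + 0.04686 = 0.4034 K/W
Q = ΔT/ΣR = (-23.6 °C − 25.4 °C)/0.4034 = -121 W
(Negative Q ⇒ heat flows inward; heat gain = 121 W.)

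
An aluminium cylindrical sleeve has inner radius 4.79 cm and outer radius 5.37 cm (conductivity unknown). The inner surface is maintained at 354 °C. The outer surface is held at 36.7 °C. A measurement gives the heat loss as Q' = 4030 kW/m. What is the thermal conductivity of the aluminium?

ΣR = ΔT/Q' = |354 − 36.7|/4.03×10^6 = 7.873×10^-5 m·K/W
ln(r₂/r₁)/(2πk) = 7.873×10^-5 ⇒ k = 0.1143/(2π·7.873×10^-5) = 231 W/m·K

k = 231 W/m·K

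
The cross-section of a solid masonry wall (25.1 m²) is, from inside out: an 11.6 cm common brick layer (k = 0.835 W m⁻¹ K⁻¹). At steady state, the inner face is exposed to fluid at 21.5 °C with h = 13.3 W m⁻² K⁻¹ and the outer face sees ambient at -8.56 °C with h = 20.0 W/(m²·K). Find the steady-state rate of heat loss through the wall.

Q = 2860 W

Series thermal resistances, inner to outer:
  R_conv,in = 1/(hA) = 1/(13.3·25.1) = 0.002996 K/W
  R_common brick = L/(kA) = 0.116/(0.835·25.1) = 0.005535 K/W
  R_conv,out = 1/(hA) = 1/(20.0·25.1) = 0.001992 K/W
ΣR = 0.002996 + 0.005535 + 0.001992 = 0.01052 K/W
Q = ΔT/ΣR = (21.5 °C − -8.56 °C)/0.01052 = 2860 W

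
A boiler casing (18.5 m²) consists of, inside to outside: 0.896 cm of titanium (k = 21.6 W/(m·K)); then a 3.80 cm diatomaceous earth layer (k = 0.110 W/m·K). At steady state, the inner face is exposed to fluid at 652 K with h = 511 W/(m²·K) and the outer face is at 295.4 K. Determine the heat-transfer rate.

Q = 19.0 kW

Treat each layer as a resistance in series:
  R_conv,in = 1/(hA) = 1/(511·18.5) = 1.058×10^-4 K/W
  R_titanium = L/(kA) = 0.00896/(21.6·18.5) = 2.242×10^-5 K/W
  R_diatomaceous earth = L/(kA) = 0.0380/(0.110·18.5) = 0.01867 K/W
ΣR = 1.058×10^-4 + 2.242×10^-5 + 0.01867 = 0.01880 K/W
Q = ΔT/ΣR = (652 K − 295.4 K)/0.01880 = 19000 W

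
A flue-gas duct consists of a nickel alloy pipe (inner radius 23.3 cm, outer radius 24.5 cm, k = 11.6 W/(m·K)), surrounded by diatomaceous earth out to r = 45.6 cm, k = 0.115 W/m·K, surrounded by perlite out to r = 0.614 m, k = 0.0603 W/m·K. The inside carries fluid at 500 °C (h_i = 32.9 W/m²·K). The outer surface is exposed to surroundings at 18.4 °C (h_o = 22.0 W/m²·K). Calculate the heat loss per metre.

Series thermal resistances, inner to outer:
  R'_conv,in = 1/(2πr h) = 1/(2π·0.233·32.9) = 0.02076 m·K/W
  R'_nickel alloy = ln(0.245/0.233)/(2πk) = 0.05022/(2π·11.6) = 6.890×10^-4 m·K/W
  R'_diatomaceous earth = ln(0.456/0.245)/(2πk) = 0.6212/(2π·0.115) = 0.8598 m·K/W
  R'_perlite = ln(0.614/0.456)/(2πk) = 0.2975/(2π·0.0603) = 0.7852 m·K/W
  R'_conv,out = 1/(2πr h) = 1/(2π·0.614·22.0) = 0.01178 m·K/W
ΣR = 0.02076 + 6.890×10^-4 + 0.8598 + 0.7852 + 0.01178 = 1.678 m·K/W
Q' = ΔT/ΣR = (500 °C − 18.4 °C)/1.678 = 287 W/m

Q' = 287 W/m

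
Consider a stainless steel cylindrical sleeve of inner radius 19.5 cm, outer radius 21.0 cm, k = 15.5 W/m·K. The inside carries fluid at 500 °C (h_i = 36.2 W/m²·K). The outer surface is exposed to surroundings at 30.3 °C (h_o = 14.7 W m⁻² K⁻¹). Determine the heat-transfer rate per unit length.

Q' = 6270 W/m

Treat each layer as a resistance in series:
  R'_conv,in = 1/(2πr h) = 1/(2π·0.195·36.2) = 0.02255 m·K/W
  R'_stainless steel = ln(0.210/0.195)/(2πk) = 0.07411/(2π·15.5) = 7.609×10^-4 m·K/W
  R'_conv,out = 1/(2πr h) = 1/(2π·0.210·14.7) = 0.05156 m·K/W
ΣR = 0.02255 + 7.609×10^-4 + 0.05156 = 0.07487 m·K/W
Q' = ΔT/ΣR = (500 °C − 30.3 °C)/0.07487 = 6270 W/m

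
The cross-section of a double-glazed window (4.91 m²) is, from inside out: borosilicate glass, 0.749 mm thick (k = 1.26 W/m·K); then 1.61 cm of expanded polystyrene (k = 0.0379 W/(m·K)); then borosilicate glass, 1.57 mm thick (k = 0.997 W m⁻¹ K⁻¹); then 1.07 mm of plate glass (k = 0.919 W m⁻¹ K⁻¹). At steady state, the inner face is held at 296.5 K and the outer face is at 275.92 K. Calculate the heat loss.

Resistance network (inner→outer):
  R_borosilicate glass = L/(kA) = 7.49×10^-4/(1.26·4.91) = 1.211×10^-4 K/W
  R_expanded polystyrene = L/(kA) = 0.0161/(0.0379·4.91) = 0.08652 K/W
  R_borosilicate glass = L/(kA) = 0.00157/(0.997·4.91) = 3.207×10^-4 K/W
  R_plate glass = L/(kA) = 0.00107/(0.919·4.91) = 2.371×10^-4 K/W
ΣR = 1.211×10^-4 + 0.08652 + 3.207×10^-4 + 2.371×10^-4 = 0.08720 K/W
Q = ΔT/ΣR = (296.5 K − 275.92 K)/0.08720 = 236 W

Q = 236 W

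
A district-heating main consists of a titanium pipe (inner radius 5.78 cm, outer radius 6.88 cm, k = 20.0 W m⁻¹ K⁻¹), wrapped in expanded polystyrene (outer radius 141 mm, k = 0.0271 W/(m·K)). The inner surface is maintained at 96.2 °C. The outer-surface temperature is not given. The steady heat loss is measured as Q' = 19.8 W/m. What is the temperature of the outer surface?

Sum the resistances:
  R'_titanium = ln(0.0688/0.0578)/(2πk) = 0.1742/(2π·20.0) = 0.001386 m·K/W
  R'_expanded polystyrene = ln(0.141/0.0688)/(2πk) = 0.7176/(2π·0.0271) = 4.214 m·K/W
ΣR = 4.216 m·K/W
ΔT = Q'·ΣR = 19.8 × 4.216 = 83.48 K
Heat flows outward, so T_out = T_in − ΔT = 96.2 − 83.48 = 12.7 °C

T_out = 12.7 °C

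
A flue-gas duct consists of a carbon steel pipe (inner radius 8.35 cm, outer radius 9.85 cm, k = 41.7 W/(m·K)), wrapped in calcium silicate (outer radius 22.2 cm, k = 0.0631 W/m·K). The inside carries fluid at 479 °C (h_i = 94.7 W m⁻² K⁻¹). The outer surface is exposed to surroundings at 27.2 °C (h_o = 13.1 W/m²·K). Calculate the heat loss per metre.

Q' = 213 W/m

Series thermal resistances, inner to outer:
  R'_conv,in = 1/(2πr h) = 1/(2π·0.0835·94.7) = 0.02013 m·K/W
  R'_carbon steel = ln(0.0985/0.0835)/(2πk) = 0.1652/(2π·41.7) = 6.306×10^-4 m·K/W
  R'_calcium silicate = ln(0.222/0.0985)/(2πk) = 0.8126/(2π·0.0631) = 2.050 m·K/W
  R'_conv,out = 1/(2πr h) = 1/(2π·0.222·13.1) = 0.05473 m·K/W
ΣR = 0.02013 + 6.306×10^-4 + 2.050 + 0.05473 = 2.125 m·K/W
Q' = ΔT/ΣR = (479 °C − 27.2 °C)/2.125 = 213 W/m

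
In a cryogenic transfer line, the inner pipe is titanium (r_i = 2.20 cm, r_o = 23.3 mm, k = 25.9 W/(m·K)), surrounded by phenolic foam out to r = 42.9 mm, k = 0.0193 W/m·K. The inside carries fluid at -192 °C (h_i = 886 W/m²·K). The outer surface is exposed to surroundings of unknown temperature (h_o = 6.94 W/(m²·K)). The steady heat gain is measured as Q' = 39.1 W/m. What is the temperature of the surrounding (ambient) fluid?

Series resistances:
  R'_conv,in = 1/(2πr h) = 1/(2π·0.0220·886) = 0.008165 m·K/W
  R'_titanium = ln(0.0233/0.0220)/(2πk) = 0.05741/(2π·25.9) = 3.528×10^-4 m·K/W
  R'_phenolic foam = ln(0.0429/0.0233)/(2πk) = 0.6104/(2π·0.0193) = 5.034 m·K/W
  R'_conv,out = 1/(2πr h) = 1/(2π·0.0429·6.94) = 0.5346 m·K/W
ΣR = 5.577 m·K/W
ΔT = Q'·ΣR = 39.1 × 5.577 = 218.1 K
Heat flows inward, so T_out = T_in + ΔT = -192 + 218.1 = 26.1 °C

T_out = 26.1 °C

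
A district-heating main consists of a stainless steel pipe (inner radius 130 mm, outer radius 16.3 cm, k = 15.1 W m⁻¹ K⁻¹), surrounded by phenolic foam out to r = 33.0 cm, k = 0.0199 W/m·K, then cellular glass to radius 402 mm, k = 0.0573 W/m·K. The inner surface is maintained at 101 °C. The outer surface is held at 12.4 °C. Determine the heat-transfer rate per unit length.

Q' = 14.3 W/m

Resistance network (inner→outer):
  R'_stainless steel = ln(0.163/0.130)/(2πk) = 0.2262/(2π·15.1) = 0.002384 m·K/W
  R'_phenolic foam = ln(0.330/0.163)/(2πk) = 0.7053/(2π·0.0199) = 5.641 m·K/W
  R'_cellular glass = ln(0.402/0.330)/(2πk) = 0.1974/(2π·0.0573) = 0.5482 m·K/W
ΣR = 0.002384 + 5.641 + 0.5482 = 6.192 m·K/W
Q' = ΔT/ΣR = (101 °C − 12.4 °C)/6.192 = 14.3 W/m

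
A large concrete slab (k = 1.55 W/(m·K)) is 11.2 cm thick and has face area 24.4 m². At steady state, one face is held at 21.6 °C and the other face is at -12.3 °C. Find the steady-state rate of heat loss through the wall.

Q = kA·ΔT/L = 1.55 × 24.4 × |21.6 °C − -12.3 °C| / 0.112 = 11400 W

Q = 11.4 kW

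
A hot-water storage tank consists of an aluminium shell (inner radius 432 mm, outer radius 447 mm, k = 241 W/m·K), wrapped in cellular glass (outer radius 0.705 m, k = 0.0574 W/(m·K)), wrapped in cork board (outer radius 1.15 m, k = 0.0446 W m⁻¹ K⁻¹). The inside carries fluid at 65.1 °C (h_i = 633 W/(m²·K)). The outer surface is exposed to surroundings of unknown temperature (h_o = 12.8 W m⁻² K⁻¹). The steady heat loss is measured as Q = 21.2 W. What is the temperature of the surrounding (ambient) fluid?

T_out = 20.2 °C

Series resistances:
  R_conv,in = 1/(4πr²h) = 1/(4π·0.432²·633) = 6.736×10^-4 K/W
  R_aluminium = (1/0.432 − 1/0.447)/(4πk) = 0.07768/(4π·241) = 2.565×10^-5 K/W
  R_cellular glass = (1/0.447 − 1/0.705)/(4πk) = 0.8187/(4π·0.0574) = 1.135 K/W
  R_cork board = (1/0.705 − 1/1.15)/(4πk) = 0.5489/(4π·0.0446) = 0.9793 K/W
  R_conv,out = 1/(4πr²h) = 1/(4π·1.15²·12.8) = 0.004701 K/W
ΣR = 2.120 K/W
ΔT = Q·ΣR = 21.2 × 2.120 = 44.94 K
Heat flows outward, so T_out = T_in − ΔT = 65.1 − 44.94 = 20.2 °C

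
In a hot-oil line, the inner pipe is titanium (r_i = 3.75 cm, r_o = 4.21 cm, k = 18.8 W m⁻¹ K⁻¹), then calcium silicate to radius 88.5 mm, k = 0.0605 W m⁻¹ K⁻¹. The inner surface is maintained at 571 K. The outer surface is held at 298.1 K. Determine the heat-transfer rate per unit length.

Series thermal resistances, inner to outer:
  R'_titanium = ln(0.0421/0.0375)/(2πk) = 0.1157/(2π·18.8) = 9.795×10^-4 m·K/W
  R'_calcium silicate = ln(0.0885/0.0421)/(2πk) = 0.7430/(2π·0.0605) = 1.954 m·K/W
ΣR = 9.795×10^-4 + 1.954 = 1.955 m·K/W
Q' = ΔT/ΣR = (571 K − 298.1 K)/1.955 = 140 W/m

Q' = 140 W/m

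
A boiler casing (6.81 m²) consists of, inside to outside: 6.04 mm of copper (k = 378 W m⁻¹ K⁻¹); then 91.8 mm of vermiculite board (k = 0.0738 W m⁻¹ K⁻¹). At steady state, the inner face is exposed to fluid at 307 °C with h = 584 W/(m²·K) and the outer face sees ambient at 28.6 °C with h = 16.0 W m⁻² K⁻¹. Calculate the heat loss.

Treat each layer as a resistance in series:
  R_conv,in = 1/(hA) = 1/(584·6.81) = 2.514×10^-4 K/W
  R_copper = L/(kA) = 0.00604/(378·6.81) = 2.346×10^-6 K/W
  R_vermiculite board = L/(kA) = 0.0918/(0.0738·6.81) = 0.1827 K/W
  R_conv,out = 1/(hA) = 1/(16.0·6.81) = 0.009178 K/W
ΣR = 2.514×10^-4 + 2.346×10^-6 + 0.1827 + 0.009178 = 0.1921 K/W
Q = ΔT/ΣR = (307 °C − 28.6 °C)/0.1921 = 1450 W

Q = 1450 W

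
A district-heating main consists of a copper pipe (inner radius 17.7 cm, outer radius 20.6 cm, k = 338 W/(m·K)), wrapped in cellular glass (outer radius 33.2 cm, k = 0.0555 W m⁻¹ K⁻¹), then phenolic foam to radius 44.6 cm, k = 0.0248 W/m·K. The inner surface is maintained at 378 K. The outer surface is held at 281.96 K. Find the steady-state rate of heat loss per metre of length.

Resistance network (inner→outer):
  R'_copper = ln(0.206/0.177)/(2πk) = 0.1517/(2π·338) = 7.144×10^-5 m·K/W
  R'_cellular glass = ln(0.332/0.206)/(2πk) = 0.4773/(2π·0.0555) = 1.369 m·K/W
  R'_phenolic foam = ln(0.446/0.332)/(2πk) = 0.2952/(2π·0.0248) = 1.894 m·K/W
ΣR = 7.144×10^-5 + 1.369 + 1.894 = 3.263 m·K/W
Q' = ΔT/ΣR = (378 K − 281.96 K)/3.263 = 29.4 W/m

Q' = 29.4 W/m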